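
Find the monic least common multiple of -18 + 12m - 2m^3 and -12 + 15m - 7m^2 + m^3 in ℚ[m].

-36 + 33m - 6m^2 - 4m^3 + m^4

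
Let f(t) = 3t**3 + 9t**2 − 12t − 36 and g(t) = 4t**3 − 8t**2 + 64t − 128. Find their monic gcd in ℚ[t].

t − 2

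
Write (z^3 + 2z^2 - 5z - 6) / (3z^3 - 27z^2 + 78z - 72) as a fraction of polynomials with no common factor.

Repeated division with remainder:
  z^3 + 2z^2 - 5z - 6 = (1/3)(3z^3 - 27z^2 + 78z - 72) + (11z^2 - 31z + 18)
  3z^3 - 27z^2 + 78z - 72 = ((3/11)z - 204/121)(11z^2 - 31z + 18) + ((2520/121)z - 5040/121)
  11z^2 - 31z + 18 = ((1331/2520)z - 121/280)((2520/121)z - 5040/121) + (0)
Last nonzero remainder: (2520/121)z - 5040/121. Dividing through by 2520/121 gives the monic gcd z - 2.
Cancel z - 2 from numerator and denominator to get the reduced form.

(z^2 + 4z + 3)/(3z^2 - 21z + 36)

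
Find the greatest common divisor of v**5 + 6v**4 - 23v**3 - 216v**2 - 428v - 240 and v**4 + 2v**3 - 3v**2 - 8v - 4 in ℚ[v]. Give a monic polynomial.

v**2 + 3v + 2

Apply the Euclidean algorithm:
  v**5 + 6v**4 - 23v**3 - 216v**2 - 428v - 240 = (v + 4)(v**4 + 2v**3 - 3v**2 - 8v - 4) + (-28v**3 - 196v**2 - 392v - 224)
  v**4 + 2v**3 - 3v**2 - 8v - 4 = (-(1/28)v + 5/28)(-28v**3 - 196v**2 - 392v - 224) + (18v**2 + 54v + 36)
  -28v**3 - 196v**2 - 392v - 224 = (-(14/9)v - 56/9)(18v**2 + 54v + 36) + (0)
Last nonzero remainder: 18v**2 + 54v + 36. Dividing through by 18 gives the monic gcd v**2 + 3v + 2.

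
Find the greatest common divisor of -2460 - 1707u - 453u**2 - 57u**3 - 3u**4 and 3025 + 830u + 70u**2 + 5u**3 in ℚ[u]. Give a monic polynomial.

5 + u

Apply the Euclidean algorithm:
  -3u**4 - 57u**3 - 453u**2 - 1707u - 2460 = (-(3/5)u - 3)(5u**3 + 70u**2 + 830u + 3025) + (255u**2 + 2598u + 6615)
  5u**3 + 70u**2 + 830u + 3025 = ((1/51)u + 108/1445)(255u**2 + 2598u + 6615) + ((731341/1445)u + 731341/289)
  255u**2 + 2598u + 6615 = ((368475/731341)u + 1911735/731341)((731341/1445)u + 731341/289) + (0)
Last nonzero remainder: (731341/1445)u + 731341/289. Dividing through by 731341/1445 gives the monic gcd u + 5.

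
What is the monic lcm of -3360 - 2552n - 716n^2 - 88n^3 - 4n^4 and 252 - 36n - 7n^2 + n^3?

Repeated division with remainder:
  -4n^4 - 88n^3 - 716n^2 - 2552n - 3360 = (-4n - 116)(n^3 - 7n^2 - 36n + 252) + (-1672n^2 - 5720n + 25872)
  n^3 - 7n^2 - 36n + 252 = (-(1/1672)n + 9/1444)(-1672n^2 - 5720n + 25872) + ((5460/361)n + 32760/361)
  -1672n^2 - 5720n + 25872 = (-(150898/1365)n + 55594/195)((5460/361)n + 32760/361) + (0)
Last nonzero remainder: (5460/361)n + 32760/361. Dividing through by 5460/361 gives the monic gcd n + 6.
Then lcm(f, g) = f·g / gcd(f, g); expanding and making the result monic gives the answer.

35280 + 15876n + 64n^2 - 765n^3 - 65n^4 + 9n^5 + n^6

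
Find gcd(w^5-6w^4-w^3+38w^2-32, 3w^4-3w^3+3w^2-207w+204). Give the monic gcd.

w^2-5w+4

Apply the Euclidean algorithm:
  w^5-6w^4-w^3+38w^2-32 = ((1/3)w-5/3)(3w^4-3w^3+3w^2-207w+204) + (-7w^3+112w^2-413w+308)
  3w^4-3w^3+3w^2-207w+204 = (-(3/7)w-45/7)(-7w^3+112w^2-413w+308) + (546w^2-2730w+2184)
  -7w^3+112w^2-413w+308 = (-(1/78)w+11/78)(546w^2-2730w+2184) + (0)
Last nonzero remainder: 546w^2-2730w+2184. Dividing through by 546 gives the monic gcd w^2-5w+4.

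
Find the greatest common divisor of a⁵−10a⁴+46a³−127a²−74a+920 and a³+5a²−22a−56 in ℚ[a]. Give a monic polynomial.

a²−2a−8

Euclidean algorithm in ℚ[a]:
  a⁵−10a⁴+46a³−127a²−74a+920 = (a²−15a+143)(a³+5a²−22a−56) + (−1116a²+2232a+8928)
  a³+5a²−22a−56 = (−(1/1116)a−7/1116)(−1116a²+2232a+8928) + (0)
Last nonzero remainder: −1116a²+2232a+8928. Dividing through by −1116 gives the monic gcd a²−2a−8.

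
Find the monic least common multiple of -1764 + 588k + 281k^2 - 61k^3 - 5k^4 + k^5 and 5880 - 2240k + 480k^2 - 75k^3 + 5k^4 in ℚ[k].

By polynomial division,
  k^5 - 5k^4 - 61k^3 + 281k^2 + 588k - 1764 = ((1/5)k + 2)(5k^4 - 75k^3 + 480k^2 - 2240k + 5880) + (-7k^3 - 231k^2 + 3892k - 13524)
  5k^4 - 75k^3 + 480k^2 - 2240k + 5880 = (-(5/7)k + 240/7)(-7k^3 - 231k^2 + 3892k - 13524) + (11180k^2 - 145340k + 469560)
  -7k^3 - 231k^2 + 3892k - 13524 = (-(7/11180)k - 161/5590)(11180k^2 - 145340k + 469560) + (0)
Last nonzero remainder: 11180k^2 - 145340k + 469560. Dividing through by 11180 gives the monic gcd k^2 - 13k + 42.
Then lcm(f, g) = f·g / gcd(f, g); expanding and making the result monic gives the answer.

-49392 + 19992k + 4928k^2 - 1682k^3 + 263k^4 - 23k^5 - 7k^6 + k^7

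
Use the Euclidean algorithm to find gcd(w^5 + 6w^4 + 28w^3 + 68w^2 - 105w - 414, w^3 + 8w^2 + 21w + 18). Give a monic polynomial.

Apply the Euclidean algorithm:
  w^5 + 6w^4 + 28w^3 + 68w^2 - 105w - 414 = (w^2 - 2w + 23)(w^3 + 8w^2 + 21w + 18) + (-92w^2 - 552w - 828)
  w^3 + 8w^2 + 21w + 18 = (-(1/92)w - 1/46)(-92w^2 - 552w - 828) + (0)
Last nonzero remainder: -92w^2 - 552w - 828. Dividing through by -92 gives the monic gcd w^2 + 6w + 9.

w^2 + 6w + 9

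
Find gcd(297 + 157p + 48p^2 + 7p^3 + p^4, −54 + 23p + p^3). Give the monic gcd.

27 + 2p + p^2

Repeated division with remainder:
  p^4 + 7p^3 + 48p^2 + 157p + 297 = (p + 7)(p^3 + 23p − 54) + (25p^2 + 50p + 675)
  p^3 + 23p − 54 = ((1/25)p − 2/25)(25p^2 + 50p + 675) + (0)
Last nonzero remainder: 25p^2 + 50p + 675. Dividing through by 25 gives the monic gcd p^2 + 2p + 27.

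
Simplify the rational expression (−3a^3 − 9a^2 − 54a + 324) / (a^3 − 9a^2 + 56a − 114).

(−3a^2 − 18a − 108)/(a^2 − 6a + 38)

Repeated division with remainder:
  −3a^3 − 9a^2 − 54a + 324 = (−3)(a^3 − 9a^2 + 56a − 114) + (−36a^2 + 114a − 18)
  a^3 − 9a^2 + 56a − 114 = (−(1/36)a + 35/216)(−36a^2 + 114a − 18) + ((1333/36)a − 1333/12)
  −36a^2 + 114a − 18 = (−(1296/1333)a + 216/1333)((1333/36)a − 1333/12) + (0)
Last nonzero remainder: (1333/36)a − 1333/12. Dividing through by 1333/36 gives the monic gcd a − 3.
Cancel a − 3 from numerator and denominator to get the reduced form.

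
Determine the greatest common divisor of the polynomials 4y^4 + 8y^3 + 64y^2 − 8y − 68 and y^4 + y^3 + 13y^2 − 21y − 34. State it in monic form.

y^3 + 3y^2 + 19y + 17

Apply the Euclidean algorithm:
  4y^4 + 8y^3 + 64y^2 − 8y − 68 = (4)(y^4 + y^3 + 13y^2 − 21y − 34) + (4y^3 + 12y^2 + 76y + 68)
  y^4 + y^3 + 13y^2 − 21y − 34 = ((1/4)y − 1/2)(4y^3 + 12y^2 + 76y + 68) + (0)
Last nonzero remainder: 4y^3 + 12y^2 + 76y + 68. Dividing through by 4 gives the monic gcd y^3 + 3y^2 + 19y + 17.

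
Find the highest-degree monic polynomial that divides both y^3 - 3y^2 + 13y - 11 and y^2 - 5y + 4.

Repeated division with remainder:
  y^3 - 3y^2 + 13y - 11 = (y + 2)(y^2 - 5y + 4) + (19y - 19)
  y^2 - 5y + 4 = ((1/19)y - 4/19)(19y - 19) + (0)
Last nonzero remainder: 19y - 19. Dividing through by 19 gives the monic gcd y - 1.

y - 1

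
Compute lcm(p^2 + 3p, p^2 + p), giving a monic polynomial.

By polynomial division,
  p^2 + 3p = (p^2 + p) + (2p)
  p^2 + p = ((1/2)p + 1/2)(2p) + (0)
Last nonzero remainder: 2p. Dividing through by 2 gives the monic gcd p.
Then lcm(f, g) = f·g / gcd(f, g); expanding and making the result monic gives the answer.

p^3 + 4p^2 + 3p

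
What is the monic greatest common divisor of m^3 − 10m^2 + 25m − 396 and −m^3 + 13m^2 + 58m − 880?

m − 11

Repeated division with remainder:
  m^3 − 10m^2 + 25m − 396 = (−1)(−m^3 + 13m^2 + 58m − 880) + (3m^2 + 83m − 1276)
  −m^3 + 13m^2 + 58m − 880 = (−(1/3)m + 122/9)(3m^2 + 83m − 1276) + (−(13432/9)m + 147752/9)
  3m^2 + 83m − 1276 = (−(27/13432)m − 261/3358)(−(13432/9)m + 147752/9) + (0)
Last nonzero remainder: −(13432/9)m + 147752/9. Dividing through by −13432/9 gives the monic gcd m − 11.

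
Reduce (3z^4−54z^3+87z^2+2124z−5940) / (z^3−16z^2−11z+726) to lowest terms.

(3z^2−39z+90)/(z−11)

Apply the Euclidean algorithm:
  3z^4−54z^3+87z^2+2124z−5940 = (3z−6)(z^3−16z^2−11z+726) + (24z^2−120z−1584)
  z^3−16z^2−11z+726 = ((1/24)z−11/24)(24z^2−120z−1584) + (0)
Last nonzero remainder: 24z^2−120z−1584. Dividing through by 24 gives the monic gcd z^2−5z−66.
Cancel z^2−5z−66 from numerator and denominator to get the reduced form.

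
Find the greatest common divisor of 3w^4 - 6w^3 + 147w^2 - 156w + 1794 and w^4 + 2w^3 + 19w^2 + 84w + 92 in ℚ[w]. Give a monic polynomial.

w^2 - 2w + 23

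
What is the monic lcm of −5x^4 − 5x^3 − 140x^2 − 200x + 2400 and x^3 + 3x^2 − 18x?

x^6 + 7x^5 + 34x^4 + 208x^3 − 240x^2 − 2880x

Repeated division with remainder:
  −5x^4 − 5x^3 − 140x^2 − 200x + 2400 = (−5x + 10)(x^3 + 3x^2 − 18x) + (−260x^2 − 20x + 2400)
  x^3 + 3x^2 − 18x = (−(1/260)x − 19/1690)(−260x^2 − 20x + 2400) + (−(1520/169)x + 4560/169)
  −260x^2 − 20x + 2400 = ((2197/76)x + 1690/19)(−(1520/169)x + 4560/169) + (0)
Last nonzero remainder: −(1520/169)x + 4560/169. Dividing through by −1520/169 gives the monic gcd x − 3.
Then lcm(f, g) = f·g / gcd(f, g); expanding and making the result monic gives the answer.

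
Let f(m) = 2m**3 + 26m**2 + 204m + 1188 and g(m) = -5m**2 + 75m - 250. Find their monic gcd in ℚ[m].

Euclidean algorithm in ℚ[m]:
  2m**3 + 26m**2 + 204m + 1188 = (-(2/5)m - 56/5)(-5m**2 + 75m - 250) + (944m - 1612)
  -5m**2 + 75m - 250 = (-(5/944)m + 15685/222784)(944m - 1612) + (-7602945/55696)
  944m - 1612 = (-(52577024/7602945)m + 89781952/7602945)(-7602945/55696) + (0)
The last nonzero remainder is the constant -7602945/55696, so the polynomials are coprime and gcd = 1.

1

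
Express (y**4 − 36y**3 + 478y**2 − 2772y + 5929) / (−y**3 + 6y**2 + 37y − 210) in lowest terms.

Repeated division with remainder:
  y**4 − 36y**3 + 478y**2 − 2772y + 5929 = (−y + 30)(−y**3 + 6y**2 + 37y − 210) + (335y**2 − 4092y + 12229)
  −y**3 + 6y**2 + 37y − 210 = (−(1/335)y − 2082/112225)(335y**2 − 4092y + 12229) + (−(270504/112225)y + 1893528/112225)
  335y**2 − 4092y + 12229 = (−(37595375/270504)y + 196057075/270504)(−(270504/112225)y + 1893528/112225) + (0)
Last nonzero remainder: −(270504/112225)y + 1893528/112225. Dividing through by −270504/112225 gives the monic gcd y − 7.
Cancel y − 7 from numerator and denominator to get the reduced form.

(−y**3 + 29y**2 − 275y + 847)/(y**2 + y − 30)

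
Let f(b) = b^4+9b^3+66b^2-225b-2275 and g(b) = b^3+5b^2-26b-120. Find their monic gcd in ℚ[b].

Apply the Euclidean algorithm:
  b^4+9b^3+66b^2-225b-2275 = (b+4)(b^3+5b^2-26b-120) + (72b^2-b-1795)
  b^3+5b^2-26b-120 = ((1/72)b+361/5184)(72b^2-b-1795) + (-(5183/5184)b+25915/5184)
  72b^2-b-1795 = (-(373248/5183)b-1861056/5183)(-(5183/5184)b+25915/5184) + (0)
Last nonzero remainder: -(5183/5184)b+25915/5184. Dividing through by -5183/5184 gives the monic gcd b-5.

b-5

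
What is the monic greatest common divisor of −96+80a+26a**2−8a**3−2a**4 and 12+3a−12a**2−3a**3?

−4+3a+a**2

By polynomial division,
  −2a**4−8a**3+26a**2+80a−96 = ((2/3)a)(−3a**3−12a**2+3a+12) + (24a**2+72a−96)
  −3a**3−12a**2+3a+12 = (−(1/8)a−1/8)(24a**2+72a−96) + (0)
Last nonzero remainder: 24a**2+72a−96. Dividing through by 24 gives the monic gcd a**2+3a−4.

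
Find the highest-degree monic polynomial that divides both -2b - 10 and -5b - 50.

1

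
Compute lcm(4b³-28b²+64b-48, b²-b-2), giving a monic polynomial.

b⁴-6b³+9b²+4b-12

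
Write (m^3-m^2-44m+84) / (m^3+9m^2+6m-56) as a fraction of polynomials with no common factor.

By polynomial division,
  m^3-m^2-44m+84 = (m^3+9m^2+6m-56) + (-10m^2-50m+140)
  m^3+9m^2+6m-56 = (-(1/10)m-2/5)(-10m^2-50m+140) + (0)
Last nonzero remainder: -10m^2-50m+140. Dividing through by -10 gives the monic gcd m^2+5m-14.
Cancel m^2+5m-14 from numerator and denominator to get the reduced form.

(m-6)/(m+4)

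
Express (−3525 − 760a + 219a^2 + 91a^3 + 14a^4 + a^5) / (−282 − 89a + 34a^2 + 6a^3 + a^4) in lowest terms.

(25 + 10a + a^2)/(2 + a)

Repeated division with remainder:
  a^5 + 14a^4 + 91a^3 + 219a^2 − 760a − 3525 = (a + 8)(a^4 + 6a^3 + 34a^2 − 89a − 282) + (9a^3 + 36a^2 + 234a − 1269)
  a^4 + 6a^3 + 34a^2 − 89a − 282 = ((1/9)a + 2/9)(9a^3 + 36a^2 + 234a − 1269) + (0)
Last nonzero remainder: 9a^3 + 36a^2 + 234a − 1269. Dividing through by 9 gives the monic gcd a^3 + 4a^2 + 26a − 141.
Cancel a^3 + 4a^2 + 26a − 141 from numerator and denominator to get the reduced form.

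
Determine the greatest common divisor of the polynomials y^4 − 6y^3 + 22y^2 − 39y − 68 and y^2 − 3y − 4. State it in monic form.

Euclidean algorithm in ℚ[y]:
  y^4 − 6y^3 + 22y^2 − 39y − 68 = (y^2 − 3y + 17)(y^2 − 3y − 4) + (0)
The last nonzero remainder y^2 − 3y − 4 is already monic.

y^2 − 3y − 4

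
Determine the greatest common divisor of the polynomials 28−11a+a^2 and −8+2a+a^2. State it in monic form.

1

Repeated division with remainder:
  a^2−11a+28 = (a^2+2a−8) + (−13a+36)
  a^2+2a−8 = (−(1/13)a−62/169)(−13a+36) + (880/169)
  −13a+36 = (−(2197/880)a+1521/220)(880/169) + (0)
The last nonzero remainder is the constant 880/169, so the polynomials are coprime and gcd = 1.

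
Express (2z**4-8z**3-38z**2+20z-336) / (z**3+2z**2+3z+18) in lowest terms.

(2z**2-6z-56)/(z+3)

Repeated division with remainder:
  2z**4-8z**3-38z**2+20z-336 = (2z-12)(z**3+2z**2+3z+18) + (-20z**2+20z-120)
  z**3+2z**2+3z+18 = (-(1/20)z-3/20)(-20z**2+20z-120) + (0)
Last nonzero remainder: -20z**2+20z-120. Dividing through by -20 gives the monic gcd z**2-z+6.
Cancel z**2-z+6 from numerator and denominator to get the reduced form.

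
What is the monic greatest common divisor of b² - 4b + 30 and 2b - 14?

1

By polynomial division,
  b² - 4b + 30 = ((1/2)b + 3/2)(2b - 14) + (51)
  2b - 14 = ((2/51)b - 14/51)(51) + (0)
The last nonzero remainder is the constant 51, so the polynomials are coprime and gcd = 1.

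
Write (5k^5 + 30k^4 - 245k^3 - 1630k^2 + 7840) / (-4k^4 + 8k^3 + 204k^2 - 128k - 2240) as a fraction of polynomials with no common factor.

(-5k^3 - 45k^2 - 30k + 280)/(4k^2 + 4k - 80)

Euclidean algorithm in ℚ[k]:
  5k^5 + 30k^4 - 245k^3 - 1630k^2 + 7840 = (-(5/4)k - 10)(-4k^4 + 8k^3 + 204k^2 - 128k - 2240) + (90k^3 + 250k^2 - 4080k - 14560)
  -4k^4 + 8k^3 + 204k^2 - 128k - 2240 = (-(2/45)k + 86/405)(90k^3 + 250k^2 - 4080k - 14560) + (-(2464/81)k^2 + (2464/27)k + 68992/81)
  90k^3 + 250k^2 - 4080k - 14560 = (-(3645/1232)k - 5265/308)(-(2464/81)k^2 + (2464/27)k + 68992/81) + (0)
Last nonzero remainder: -(2464/81)k^2 + (2464/27)k + 68992/81. Dividing through by -2464/81 gives the monic gcd k^2 - 3k - 28.
Cancel k^2 - 3k - 28 from numerator and denominator to get the reduced form.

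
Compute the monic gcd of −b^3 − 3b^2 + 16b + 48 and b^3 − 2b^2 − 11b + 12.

b^2 − b − 12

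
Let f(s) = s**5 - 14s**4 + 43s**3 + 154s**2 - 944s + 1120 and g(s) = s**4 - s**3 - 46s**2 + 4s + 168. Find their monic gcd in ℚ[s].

s**2 - 9s + 14

Repeated division with remainder:
  s**5 - 14s**4 + 43s**3 + 154s**2 - 944s + 1120 = (s - 13)(s**4 - s**3 - 46s**2 + 4s + 168) + (76s**3 - 448s**2 - 1060s + 3304)
  s**4 - s**3 - 46s**2 + 4s + 168 = ((1/76)s + 93/1444)(76s**3 - 448s**2 - 1060s + 3304) + (-(1155/361)s**2 + (10395/361)s - 16170/361)
  76s**3 - 448s**2 - 1060s + 3304 = (-(27436/1155)s - 85196/1155)(-(1155/361)s**2 + (10395/361)s - 16170/361) + (0)
Last nonzero remainder: -(1155/361)s**2 + (10395/361)s - 16170/361. Dividing through by -1155/361 gives the monic gcd s**2 - 9s + 14.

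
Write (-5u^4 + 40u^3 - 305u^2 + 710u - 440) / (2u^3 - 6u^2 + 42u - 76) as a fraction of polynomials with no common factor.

By polynomial division,
  -5u^4 + 40u^3 - 305u^2 + 710u - 440 = (-(5/2)u + 25/2)(2u^3 - 6u^2 + 42u - 76) + (-125u^2 - 5u + 510)
  2u^3 - 6u^2 + 42u - 76 = (-(2/125)u + 152/3125)(-125u^2 - 5u + 510) + ((31502/625)u - 63004/625)
  -125u^2 - 5u + 510 = (-(78125/31502)u - 159375/31502)((31502/625)u - 63004/625) + (0)
Last nonzero remainder: (31502/625)u - 63004/625. Dividing through by 31502/625 gives the monic gcd u - 2.
Cancel u - 2 from numerator and denominator to get the reduced form.

(-5u^3 + 30u^2 - 245u + 220)/(2u^2 - 2u + 38)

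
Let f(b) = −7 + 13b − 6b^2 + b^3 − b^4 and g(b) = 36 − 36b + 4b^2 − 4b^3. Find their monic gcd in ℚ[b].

−1 + b

Repeated division with remainder:
  −b^4 + b^3 − 6b^2 + 13b − 7 = ((1/4)b)(−4b^3 + 4b^2 − 36b + 36) + (3b^2 + 4b − 7)
  −4b^3 + 4b^2 − 36b + 36 = (−(4/3)b + 28/9)(3b^2 + 4b − 7) + (−(520/9)b + 520/9)
  3b^2 + 4b − 7 = (−(27/520)b − 63/520)(−(520/9)b + 520/9) + (0)
Last nonzero remainder: −(520/9)b + 520/9. Dividing through by −520/9 gives the monic gcd b − 1.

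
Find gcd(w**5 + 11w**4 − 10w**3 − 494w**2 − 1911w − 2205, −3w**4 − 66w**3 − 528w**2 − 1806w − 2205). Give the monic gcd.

w**3 + 15w**2 + 71w + 105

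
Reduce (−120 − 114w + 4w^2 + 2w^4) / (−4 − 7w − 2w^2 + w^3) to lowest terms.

(30 + 6w + 2w^2)/(1 + w)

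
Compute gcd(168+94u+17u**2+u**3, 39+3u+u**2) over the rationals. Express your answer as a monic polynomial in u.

Repeated division with remainder:
  u**3+17u**2+94u+168 = (u+14)(u**2+3u+39) + (13u-378)
  u**2+3u+39 = ((1/13)u+417/169)(13u-378) + (164217/169)
  13u-378 = ((2197/164217)u-21294/54739)(164217/169) + (0)
The last nonzero remainder is the constant 164217/169, so the polynomials are coprime and gcd = 1.

1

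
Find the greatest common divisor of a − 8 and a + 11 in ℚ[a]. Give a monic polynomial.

1

By polynomial division,
  a − 8 = (a + 11) + (−19)
  a + 11 = (−(1/19)a − 11/19)(−19) + (0)
The last nonzero remainder is the constant −19, so the polynomials are coprime and gcd = 1.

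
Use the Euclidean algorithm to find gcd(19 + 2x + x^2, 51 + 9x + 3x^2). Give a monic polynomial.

1

By polynomial division,
  x^2 + 2x + 19 = (1/3)(3x^2 + 9x + 51) + (-x + 2)
  3x^2 + 9x + 51 = (-3x - 15)(-x + 2) + (81)
  -x + 2 = (-(1/81)x + 2/81)(81) + (0)
The last nonzero remainder is the constant 81, so the polynomials are coprime and gcd = 1.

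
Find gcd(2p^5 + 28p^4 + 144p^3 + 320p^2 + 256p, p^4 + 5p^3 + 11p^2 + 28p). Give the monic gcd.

p^2 + 4p

By polynomial division,
  2p^5 + 28p^4 + 144p^3 + 320p^2 + 256p = (2p + 18)(p^4 + 5p^3 + 11p^2 + 28p) + (32p^3 + 66p^2 - 248p)
  p^4 + 5p^3 + 11p^2 + 28p = ((1/32)p + 47/512)(32p^3 + 66p^2 - 248p) + ((3249/256)p^2 + (3249/64)p)
  32p^3 + 66p^2 - 248p = ((8192/3249)p - 15872/3249)((3249/256)p^2 + (3249/64)p) + (0)
Last nonzero remainder: (3249/256)p^2 + (3249/64)p. Dividing through by 3249/256 gives the monic gcd p^2 + 4p.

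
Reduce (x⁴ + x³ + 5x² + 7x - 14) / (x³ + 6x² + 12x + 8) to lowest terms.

(x³ - x² + 7x - 7)/(x² + 4x + 4)

Euclidean algorithm in ℚ[x]:
  x⁴ + x³ + 5x² + 7x - 14 = (x - 5)(x³ + 6x² + 12x + 8) + (23x² + 59x + 26)
  x³ + 6x² + 12x + 8 = ((1/23)x + 79/529)(23x² + 59x + 26) + ((1089/529)x + 2178/529)
  23x² + 59x + 26 = ((12167/1089)x + 6877/1089)((1089/529)x + 2178/529) + (0)
Last nonzero remainder: (1089/529)x + 2178/529. Dividing through by 1089/529 gives the monic gcd x + 2.
Cancel x + 2 from numerator and denominator to get the reduced form.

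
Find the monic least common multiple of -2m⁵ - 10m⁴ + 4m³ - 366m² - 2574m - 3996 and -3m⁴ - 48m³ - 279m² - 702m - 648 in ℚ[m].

m⁶ + 9m⁵ + 18m⁴ + 175m³ + 2019m² + 7146m + 7992

Apply the Euclidean algorithm:
  -2m⁵ - 10m⁴ + 4m³ - 366m² - 2574m - 3996 = ((2/3)m - 22/3)(-3m⁴ - 48m³ - 279m² - 702m - 648) + (-162m³ - 1944m² - 7290m - 8748)
  -3m⁴ - 48m³ - 279m² - 702m - 648 = ((1/54)m + 2/27)(-162m³ - 1944m² - 7290m - 8748) + (0)
Last nonzero remainder: -162m³ - 1944m² - 7290m - 8748. Dividing through by -162 gives the monic gcd m³ + 12m² + 45m + 54.
Then lcm(f, g) = f·g / gcd(f, g); expanding and making the result monic gives the answer.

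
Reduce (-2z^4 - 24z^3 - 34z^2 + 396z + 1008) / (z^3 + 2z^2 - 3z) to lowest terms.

(-2z^3 - 18z^2 + 20z + 336)/(z^2 - z)

Apply the Euclidean algorithm:
  -2z^4 - 24z^3 - 34z^2 + 396z + 1008 = (-2z - 20)(z^3 + 2z^2 - 3z) + (336z + 1008)
  z^3 + 2z^2 - 3z = ((1/336)z^2 - (1/336)z)(336z + 1008) + (0)
Last nonzero remainder: 336z + 1008. Dividing through by 336 gives the monic gcd z + 3.
Cancel z + 3 from numerator and denominator to get the reduced form.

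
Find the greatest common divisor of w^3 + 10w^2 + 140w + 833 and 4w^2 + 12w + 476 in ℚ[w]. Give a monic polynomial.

w^2 + 3w + 119

Euclidean algorithm in ℚ[w]:
  w^3 + 10w^2 + 140w + 833 = ((1/4)w + 7/4)(4w^2 + 12w + 476) + (0)
Last nonzero remainder: 4w^2 + 12w + 476. Dividing through by 4 gives the monic gcd w^2 + 3w + 119.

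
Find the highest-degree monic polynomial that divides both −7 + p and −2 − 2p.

1

By polynomial division,
  p − 7 = (−1/2)(−2p − 2) + (−8)
  −2p − 2 = ((1/4)p + 1/4)(−8) + (0)
The last nonzero remainder is the constant −8, so the polynomials are coprime and gcd = 1.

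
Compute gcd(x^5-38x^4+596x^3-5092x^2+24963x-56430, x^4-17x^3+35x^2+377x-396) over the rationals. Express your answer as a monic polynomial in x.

x^2-20x+99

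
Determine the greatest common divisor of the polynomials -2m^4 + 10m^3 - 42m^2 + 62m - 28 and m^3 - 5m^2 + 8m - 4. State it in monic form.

Repeated division with remainder:
  -2m^4 + 10m^3 - 42m^2 + 62m - 28 = (-2m)(m^3 - 5m^2 + 8m - 4) + (-26m^2 + 54m - 28)
  m^3 - 5m^2 + 8m - 4 = (-(1/26)m + 19/169)(-26m^2 + 54m - 28) + ((144/169)m - 144/169)
  -26m^2 + 54m - 28 = (-(2197/72)m + 1183/36)((144/169)m - 144/169) + (0)
Last nonzero remainder: (144/169)m - 144/169. Dividing through by 144/169 gives the monic gcd m - 1.

m - 1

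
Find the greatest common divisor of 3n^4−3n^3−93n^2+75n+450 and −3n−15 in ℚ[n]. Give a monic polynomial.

Euclidean algorithm in ℚ[n]:
  3n^4−3n^3−93n^2+75n+450 = (−n^3+6n^2+n−30)(−3n−15) + (0)
Last nonzero remainder: −3n−15. Dividing through by −3 gives the monic gcd n+5.

n+5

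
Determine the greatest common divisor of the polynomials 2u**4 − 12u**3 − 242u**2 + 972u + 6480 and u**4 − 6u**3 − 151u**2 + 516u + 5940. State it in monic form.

u**2 − u − 90

By polynomial division,
  2u**4 − 12u**3 − 242u**2 + 972u + 6480 = (2)(u**4 − 6u**3 − 151u**2 + 516u + 5940) + (60u**2 − 60u − 5400)
  u**4 − 6u**3 − 151u**2 + 516u + 5940 = ((1/60)u**2 − (1/12)u − 11/10)(60u**2 − 60u − 5400) + (0)
Last nonzero remainder: 60u**2 − 60u − 5400. Dividing through by 60 gives the monic gcd u**2 − u − 90.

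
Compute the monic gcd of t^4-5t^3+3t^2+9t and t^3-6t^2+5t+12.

Euclidean algorithm in ℚ[t]:
  t^4-5t^3+3t^2+9t = (t+1)(t^3-6t^2+5t+12) + (4t^2-8t-12)
  t^3-6t^2+5t+12 = ((1/4)t-1)(4t^2-8t-12) + (0)
Last nonzero remainder: 4t^2-8t-12. Dividing through by 4 gives the monic gcd t^2-2t-3.

t^2-2t-3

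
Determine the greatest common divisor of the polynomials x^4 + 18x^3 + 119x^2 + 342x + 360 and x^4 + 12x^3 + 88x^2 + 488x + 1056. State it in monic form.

x^2 + 10x + 24

Repeated division with remainder:
  x^4 + 18x^3 + 119x^2 + 342x + 360 = (x^4 + 12x^3 + 88x^2 + 488x + 1056) + (6x^3 + 31x^2 − 146x − 696)
  x^4 + 12x^3 + 88x^2 + 488x + 1056 = ((1/6)x + 41/36)(6x^3 + 31x^2 − 146x − 696) + ((2773/36)x^2 + (13865/18)x + 5546/3)
  6x^3 + 31x^2 − 146x − 696 = ((216/2773)x − 1044/2773)((2773/36)x^2 + (13865/18)x + 5546/3) + (0)
Last nonzero remainder: (2773/36)x^2 + (13865/18)x + 5546/3. Dividing through by 2773/36 gives the monic gcd x^2 + 10x + 24.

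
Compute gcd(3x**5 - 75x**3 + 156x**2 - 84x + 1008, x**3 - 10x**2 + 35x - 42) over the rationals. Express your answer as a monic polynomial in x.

Euclidean algorithm in ℚ[x]:
  3x**5 - 75x**3 + 156x**2 - 84x + 1008 = (3x**2 + 30x + 120)(x**3 - 10x**2 + 35x - 42) + (432x**2 - 3024x + 6048)
  x**3 - 10x**2 + 35x - 42 = ((1/432)x - 1/144)(432x**2 - 3024x + 6048) + (0)
Last nonzero remainder: 432x**2 - 3024x + 6048. Dividing through by 432 gives the monic gcd x**2 - 7x + 14.

x**2 - 7x + 14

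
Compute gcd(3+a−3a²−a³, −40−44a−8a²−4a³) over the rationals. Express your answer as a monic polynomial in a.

1+a

Repeated division with remainder:
  −a³−3a²+a+3 = (1/4)(−4a³−8a²−44a−40) + (−a²+12a+13)
  −4a³−8a²−44a−40 = (4a+56)(−a²+12a+13) + (−768a−768)
  −a²+12a+13 = ((1/768)a−13/768)(−768a−768) + (0)
Last nonzero remainder: −768a−768. Dividing through by −768 gives the monic gcd a+1.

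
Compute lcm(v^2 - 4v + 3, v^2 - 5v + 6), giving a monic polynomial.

Repeated division with remainder:
  v^2 - 4v + 3 = (v^2 - 5v + 6) + (v - 3)
  v^2 - 5v + 6 = (v - 2)(v - 3) + (0)
The last nonzero remainder v - 3 is already monic.
Then lcm(f, g) = f·g / gcd(f, g); expanding and making the result monic gives the answer.

v^3 - 6v^2 + 11v - 6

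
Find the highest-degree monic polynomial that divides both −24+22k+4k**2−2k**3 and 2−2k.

Apply the Euclidean algorithm:
  −2k**3+4k**2+22k−24 = (k**2−k−12)(−2k+2) + (0)
Last nonzero remainder: −2k+2. Dividing through by −2 gives the monic gcd k−1.

−1+k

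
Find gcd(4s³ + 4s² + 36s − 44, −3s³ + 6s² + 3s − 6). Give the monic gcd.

Apply the Euclidean algorithm:
  4s³ + 4s² + 36s − 44 = (−4/3)(−3s³ + 6s² + 3s − 6) + (12s² + 40s − 52)
  −3s³ + 6s² + 3s − 6 = (−(1/4)s + 4/3)(12s² + 40s − 52) + (−(190/3)s + 190/3)
  12s² + 40s − 52 = (−(18/95)s − 78/95)(−(190/3)s + 190/3) + (0)
Last nonzero remainder: −(190/3)s + 190/3. Dividing through by −190/3 gives the monic gcd s − 1.

s − 1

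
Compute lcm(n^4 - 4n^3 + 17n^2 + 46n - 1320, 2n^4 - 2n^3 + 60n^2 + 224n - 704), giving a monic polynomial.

Repeated division with remainder:
  n^4 - 4n^3 + 17n^2 + 46n - 1320 = (1/2)(2n^4 - 2n^3 + 60n^2 + 224n - 704) + (-3n^3 - 13n^2 - 66n - 968)
  2n^4 - 2n^3 + 60n^2 + 224n - 704 = (-(2/3)n + 32/9)(-3n^3 - 13n^2 - 66n - 968) + ((560/9)n^2 - (560/3)n + 24640/9)
  -3n^3 - 13n^2 - 66n - 968 = (-(27/560)n - 99/280)((560/9)n^2 - (560/3)n + 24640/9) + (0)
Last nonzero remainder: (560/9)n^2 - (560/3)n + 24640/9. Dividing through by 560/9 gives the monic gcd n^2 - 3n + 44.
Then lcm(f, g) = f·g / gcd(f, g); expanding and making the result monic gives the answer.

n^6 - 2n^5 + n^4 + 112n^3 - 1364n^2 - 3008n + 10560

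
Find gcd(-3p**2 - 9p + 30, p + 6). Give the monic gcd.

1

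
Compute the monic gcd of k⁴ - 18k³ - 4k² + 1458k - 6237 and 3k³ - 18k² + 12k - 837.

By polynomial division,
  k⁴ - 18k³ - 4k² + 1458k - 6237 = ((1/3)k - 4)(3k³ - 18k² + 12k - 837) + (-80k² + 1785k - 9585)
  3k³ - 18k² + 12k - 837 = (-(3/80)k - 783/1280)(-80k² + 1785k - 9585) + ((190587/256)k - 1715283/256)
  -80k² + 1785k - 9585 = (-(20480/190587)k + 90880/63529)((190587/256)k - 1715283/256) + (0)
Last nonzero remainder: (190587/256)k - 1715283/256. Dividing through by 190587/256 gives the monic gcd k - 9.

k - 9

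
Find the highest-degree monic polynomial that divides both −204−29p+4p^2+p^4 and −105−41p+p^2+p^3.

3+p

Repeated division with remainder:
  p^4+4p^2−29p−204 = (p−1)(p^3+p^2−41p−105) + (46p^2+35p−309)
  p^3+p^2−41p−105 = ((1/46)p+11/2116)(46p^2+35p−309) + (−(72927/2116)p−218781/2116)
  46p^2+35p−309 = (−(97336/72927)p+217948/72927)(−(72927/2116)p−218781/2116) + (0)
Last nonzero remainder: −(72927/2116)p−218781/2116. Dividing through by −72927/2116 gives the monic gcd p+3.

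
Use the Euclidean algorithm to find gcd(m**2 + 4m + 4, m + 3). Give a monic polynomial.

Repeated division with remainder:
  m**2 + 4m + 4 = (m + 1)(m + 3) + (1)
  m + 3 = (m + 3)(1) + (0)
The last nonzero remainder is the constant 1, so the polynomials are coprime and gcd = 1.

1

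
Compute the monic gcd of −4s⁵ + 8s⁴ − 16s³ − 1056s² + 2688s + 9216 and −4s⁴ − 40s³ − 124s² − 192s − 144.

By polynomial division,
  −4s⁵ + 8s⁴ − 16s³ − 1056s² + 2688s + 9216 = (s − 12)(−4s⁴ − 40s³ − 124s² − 192s − 144) + (−372s³ − 2352s² + 528s + 7488)
  −4s⁴ − 40s³ − 124s² − 192s − 144 = ((1/93)s + 38/961)(−372s³ − 2352s² + 528s + 7488) + (−(35244/961)s² − (281952/961)s − 422928/961)
  −372s³ − 2352s² + 528s + 7488 = ((29791/2937)s − 49972/2937)(−(35244/961)s² − (281952/961)s − 422928/961) + (0)
Last nonzero remainder: −(35244/961)s² − (281952/961)s − 422928/961. Dividing through by −35244/961 gives the monic gcd s² + 8s + 12.

s² + 8s + 12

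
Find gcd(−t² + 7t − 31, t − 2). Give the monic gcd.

1

Apply the Euclidean algorithm:
  −t² + 7t − 31 = (−t + 5)(t − 2) + (−21)
  t − 2 = (−(1/21)t + 2/21)(−21) + (0)
The last nonzero remainder is the constant −21, so the polynomials are coprime and gcd = 1.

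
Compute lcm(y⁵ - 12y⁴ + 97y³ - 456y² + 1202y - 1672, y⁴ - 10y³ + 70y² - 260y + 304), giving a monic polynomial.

By polynomial division,
  y⁵ - 12y⁴ + 97y³ - 456y² + 1202y - 1672 = (y - 2)(y⁴ - 10y³ + 70y² - 260y + 304) + (7y³ - 56y² + 378y - 1064)
  y⁴ - 10y³ + 70y² - 260y + 304 = ((1/7)y - 2/7)(7y³ - 56y² + 378y - 1064) + (0)
Last nonzero remainder: 7y³ - 56y² + 378y - 1064. Dividing through by 7 gives the monic gcd y³ - 8y² + 54y - 152.
Then lcm(f, g) = f·g / gcd(f, g); expanding and making the result monic gives the answer.

y⁶ - 14y⁵ + 121y⁴ - 650y³ + 2114y² - 4076y + 3344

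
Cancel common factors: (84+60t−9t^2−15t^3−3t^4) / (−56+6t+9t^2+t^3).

(−42−51t−21t^2−3t^3)/(28+11t+t^2)

Euclidean algorithm in ℚ[t]:
  −3t^4−15t^3−9t^2+60t+84 = (−3t+12)(t^3+9t^2+6t−56) + (−99t^2−180t+756)
  t^3+9t^2+6t−56 = (−(1/99)t−79/1089)(−99t^2−180t+756) + ((70/121)t−140/121)
  −99t^2−180t+756 = (−(11979/70)t−3267/5)((70/121)t−140/121) + (0)
Last nonzero remainder: (70/121)t−140/121. Dividing through by 70/121 gives the monic gcd t−2.
Cancel t−2 from numerator and denominator to get the reduced form.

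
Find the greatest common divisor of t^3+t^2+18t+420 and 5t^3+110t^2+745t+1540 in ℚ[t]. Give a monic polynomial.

t+7

Repeated division with remainder:
  t^3+t^2+18t+420 = (1/5)(5t^3+110t^2+745t+1540) + (-21t^2-131t+112)
  5t^3+110t^2+745t+1540 = (-(5/21)t-1655/441)(-21t^2-131t+112) + ((123500/441)t+123500/63)
  -21t^2-131t+112 = (-(9261/123500)t+1764/30875)((123500/441)t+123500/63) + (0)
Last nonzero remainder: (123500/441)t+123500/63. Dividing through by 123500/441 gives the monic gcd t+7.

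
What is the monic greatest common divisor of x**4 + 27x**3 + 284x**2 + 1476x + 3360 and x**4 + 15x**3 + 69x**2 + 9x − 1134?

x**2 + 9x + 42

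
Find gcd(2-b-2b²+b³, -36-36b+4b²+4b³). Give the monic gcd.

Repeated division with remainder:
  b³-2b²-b+2 = (1/4)(4b³+4b²-36b-36) + (-3b²+8b+11)
  4b³+4b²-36b-36 = (-(4/3)b-44/9)(-3b²+8b+11) + ((160/9)b+160/9)
  -3b²+8b+11 = (-(27/160)b+99/160)((160/9)b+160/9) + (0)
Last nonzero remainder: (160/9)b+160/9. Dividing through by 160/9 gives the monic gcd b+1.

1+b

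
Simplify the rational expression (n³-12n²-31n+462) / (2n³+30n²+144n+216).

Repeated division with remainder:
  n³-12n²-31n+462 = (1/2)(2n³+30n²+144n+216) + (-27n²-103n+354)
  2n³+30n²+144n+216 = (-(2/27)n-604/729)(-27n²-103n+354) + ((61880/729)n+123760/243)
  -27n²-103n+354 = (-(19683/61880)n+43011/61880)((61880/729)n+123760/243) + (0)
Last nonzero remainder: (61880/729)n+123760/243. Dividing through by 61880/729 gives the monic gcd n+6.
Cancel n+6 from numerator and denominator to get the reduced form.

(n²-18n+77)/(2n²+18n+36)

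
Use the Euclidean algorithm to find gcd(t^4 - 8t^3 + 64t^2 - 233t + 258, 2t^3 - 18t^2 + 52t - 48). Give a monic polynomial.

By polynomial division,
  t^4 - 8t^3 + 64t^2 - 233t + 258 = ((1/2)t + 1/2)(2t^3 - 18t^2 + 52t - 48) + (47t^2 - 235t + 282)
  2t^3 - 18t^2 + 52t - 48 = ((2/47)t - 8/47)(47t^2 - 235t + 282) + (0)
Last nonzero remainder: 47t^2 - 235t + 282. Dividing through by 47 gives the monic gcd t^2 - 5t + 6.

t^2 - 5t + 6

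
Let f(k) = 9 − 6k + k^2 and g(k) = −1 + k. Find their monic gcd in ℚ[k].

Euclidean algorithm in ℚ[k]:
  k^2 − 6k + 9 = (k − 5)(k − 1) + (4)
  k − 1 = ((1/4)k − 1/4)(4) + (0)
The last nonzero remainder is the constant 4, so the polynomials are coprime and gcd = 1.

1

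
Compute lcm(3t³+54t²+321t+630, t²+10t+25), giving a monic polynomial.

t⁴+23t³+197t²+745t+1050

By polynomial division,
  3t³+54t²+321t+630 = (3t+24)(t²+10t+25) + (6t+30)
  t²+10t+25 = ((1/6)t+5/6)(6t+30) + (0)
Last nonzero remainder: 6t+30. Dividing through by 6 gives the monic gcd t+5.
Then lcm(f, g) = f·g / gcd(f, g); expanding and making the result monic gives the answer.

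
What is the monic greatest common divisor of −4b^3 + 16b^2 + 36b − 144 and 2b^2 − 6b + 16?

1

Apply the Euclidean algorithm:
  −4b^3 + 16b^2 + 36b − 144 = (−2b + 2)(2b^2 − 6b + 16) + (80b − 176)
  2b^2 − 6b + 16 = ((1/40)b − 1/50)(80b − 176) + (312/25)
  80b − 176 = ((250/39)b − 550/39)(312/25) + (0)
The last nonzero remainder is the constant 312/25, so the polynomials are coprime and gcd = 1.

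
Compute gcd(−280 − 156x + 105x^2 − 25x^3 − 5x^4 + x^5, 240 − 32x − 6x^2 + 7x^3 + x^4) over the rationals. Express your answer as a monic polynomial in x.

40 − 12x + x^2 + x^3

Repeated division with remainder:
  x^5 − 5x^4 − 25x^3 + 105x^2 − 156x − 280 = (x − 12)(x^4 + 7x^3 − 6x^2 − 32x + 240) + (65x^3 + 65x^2 − 780x + 2600)
  x^4 + 7x^3 − 6x^2 − 32x + 240 = ((1/65)x + 6/65)(65x^3 + 65x^2 − 780x + 2600) + (0)
Last nonzero remainder: 65x^3 + 65x^2 − 780x + 2600. Dividing through by 65 gives the monic gcd x^3 + x^2 − 12x + 40.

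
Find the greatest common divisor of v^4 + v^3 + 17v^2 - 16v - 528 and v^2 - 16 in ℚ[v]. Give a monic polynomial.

v^2 - 16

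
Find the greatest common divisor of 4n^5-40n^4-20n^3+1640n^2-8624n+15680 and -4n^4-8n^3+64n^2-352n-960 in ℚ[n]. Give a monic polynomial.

By polynomial division,
  4n^5-40n^4-20n^3+1640n^2-8624n+15680 = (-n+12)(-4n^4-8n^3+64n^2-352n-960) + (140n^3+520n^2-5360n+27200)
  -4n^4-8n^3+64n^2-352n-960 = (-(1/35)n+12/245)(140n^3+520n^2-5360n+27200) + (-(5616/49)n^2+(33696/49)n-112320/49)
  140n^3+520n^2-5360n+27200 = (-(1715/1404)n-4165/351)(-(5616/49)n^2+(33696/49)n-112320/49) + (0)
Last nonzero remainder: -(5616/49)n^2+(33696/49)n-112320/49. Dividing through by -5616/49 gives the monic gcd n^2-6n+20.

n^2-6n+20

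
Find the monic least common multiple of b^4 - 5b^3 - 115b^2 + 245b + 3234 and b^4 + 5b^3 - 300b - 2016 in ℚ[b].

b^6 + b^5 - 97b^4 - 685b^3 - 816b^2 + 31164b + 155232

Repeated division with remainder:
  b^4 - 5b^3 - 115b^2 + 245b + 3234 = (b^4 + 5b^3 - 300b - 2016) + (-10b^3 - 115b^2 + 545b + 5250)
  b^4 + 5b^3 - 300b - 2016 = (-(1/10)b + 13/20)(-10b^3 - 115b^2 + 545b + 5250) + ((517/4)b^2 - (517/4)b - 10857/2)
  -10b^3 - 115b^2 + 545b + 5250 = (-(40/517)b - 500/517)((517/4)b^2 - (517/4)b - 10857/2) + (0)
Last nonzero remainder: (517/4)b^2 - (517/4)b - 10857/2. Dividing through by 517/4 gives the monic gcd b^2 - b - 42.
Then lcm(f, g) = f·g / gcd(f, g); expanding and making the result monic gives the answer.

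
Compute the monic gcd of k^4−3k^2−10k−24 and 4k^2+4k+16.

k^2+k+4

Apply the Euclidean algorithm:
  k^4−3k^2−10k−24 = ((1/4)k^2−(1/4)k−3/2)(4k^2+4k+16) + (0)
Last nonzero remainder: 4k^2+4k+16. Dividing through by 4 gives the monic gcd k^2+k+4.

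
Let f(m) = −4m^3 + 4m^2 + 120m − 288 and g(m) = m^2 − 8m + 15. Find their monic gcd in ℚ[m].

m − 3

By polynomial division,
  −4m^3 + 4m^2 + 120m − 288 = (−4m − 28)(m^2 − 8m + 15) + (−44m + 132)
  m^2 − 8m + 15 = (−(1/44)m + 5/44)(−44m + 132) + (0)
Last nonzero remainder: −44m + 132. Dividing through by −44 gives the monic gcd m − 3.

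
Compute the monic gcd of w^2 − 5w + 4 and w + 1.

Euclidean algorithm in ℚ[w]:
  w^2 − 5w + 4 = (w − 6)(w + 1) + (10)
  w + 1 = ((1/10)w + 1/10)(10) + (0)
The last nonzero remainder is the constant 10, so the polynomials are coprime and gcd = 1.

1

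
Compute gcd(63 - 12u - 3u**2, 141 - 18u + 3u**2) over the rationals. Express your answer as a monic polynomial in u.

Euclidean algorithm in ℚ[u]:
  -3u**2 - 12u + 63 = (-1)(3u**2 - 18u + 141) + (-30u + 204)
  3u**2 - 18u + 141 = (-(1/10)u - 2/25)(-30u + 204) + (3933/25)
  -30u + 204 = (-(250/1311)u + 1700/1311)(3933/25) + (0)
The last nonzero remainder is the constant 3933/25, so the polynomials are coprime and gcd = 1.

1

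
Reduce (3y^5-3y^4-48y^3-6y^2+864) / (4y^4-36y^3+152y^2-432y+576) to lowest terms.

(3y^3+18y^2+42y+72)/(4y^2-8y+48)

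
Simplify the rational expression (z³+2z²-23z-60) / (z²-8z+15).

Euclidean algorithm in ℚ[z]:
  z³+2z²-23z-60 = (z+10)(z²-8z+15) + (42z-210)
  z²-8z+15 = ((1/42)z-1/14)(42z-210) + (0)
Last nonzero remainder: 42z-210. Dividing through by 42 gives the monic gcd z-5.
Cancel z-5 from numerator and denominator to get the reduced form.

(z²+7z+12)/(z-3)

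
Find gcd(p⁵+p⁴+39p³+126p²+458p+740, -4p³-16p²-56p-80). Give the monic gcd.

p³+4p²+14p+20

Apply the Euclidean algorithm:
  p⁵+p⁴+39p³+126p²+458p+740 = (-(1/4)p²+(3/4)p-37/4)(-4p³-16p²-56p-80) + (0)
Last nonzero remainder: -4p³-16p²-56p-80. Dividing through by -4 gives the monic gcd p³+4p²+14p+20.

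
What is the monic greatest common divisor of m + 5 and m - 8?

1

Repeated division with remainder:
  m + 5 = (m - 8) + (13)
  m - 8 = ((1/13)m - 8/13)(13) + (0)
The last nonzero remainder is the constant 13, so the polynomials are coprime and gcd = 1.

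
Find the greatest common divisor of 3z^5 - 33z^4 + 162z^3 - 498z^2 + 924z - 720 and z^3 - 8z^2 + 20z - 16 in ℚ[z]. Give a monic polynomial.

z^2 - 6z + 8

By polynomial division,
  3z^5 - 33z^4 + 162z^3 - 498z^2 + 924z - 720 = (3z^2 - 9z + 30)(z^3 - 8z^2 + 20z - 16) + (-30z^2 + 180z - 240)
  z^3 - 8z^2 + 20z - 16 = (-(1/30)z + 1/15)(-30z^2 + 180z - 240) + (0)
Last nonzero remainder: -30z^2 + 180z - 240. Dividing through by -30 gives the monic gcd z^2 - 6z + 8.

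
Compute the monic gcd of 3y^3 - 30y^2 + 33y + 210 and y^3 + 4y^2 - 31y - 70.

Euclidean algorithm in ℚ[y]:
  3y^3 - 30y^2 + 33y + 210 = (3)(y^3 + 4y^2 - 31y - 70) + (-42y^2 + 126y + 420)
  y^3 + 4y^2 - 31y - 70 = (-(1/42)y - 1/6)(-42y^2 + 126y + 420) + (0)
Last nonzero remainder: -42y^2 + 126y + 420. Dividing through by -42 gives the monic gcd y^2 - 3y - 10.

y^2 - 3y - 10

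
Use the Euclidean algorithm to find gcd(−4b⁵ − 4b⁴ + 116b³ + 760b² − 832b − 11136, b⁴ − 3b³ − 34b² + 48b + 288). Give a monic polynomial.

b³ − 6b² − 16b + 96

Euclidean algorithm in ℚ[b]:
  −4b⁵ − 4b⁴ + 116b³ + 760b² − 832b − 11136 = (−4b − 16)(b⁴ − 3b³ − 34b² + 48b + 288) + (−68b³ + 408b² + 1088b − 6528)
  b⁴ − 3b³ − 34b² + 48b + 288 = (−(1/68)b − 3/68)(−68b³ + 408b² + 1088b − 6528) + (0)
Last nonzero remainder: −68b³ + 408b² + 1088b − 6528. Dividing through by −68 gives the monic gcd b³ − 6b² − 16b + 96.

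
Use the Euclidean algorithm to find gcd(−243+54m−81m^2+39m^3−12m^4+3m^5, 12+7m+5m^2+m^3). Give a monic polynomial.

Apply the Euclidean algorithm:
  3m^5−12m^4+39m^3−81m^2+54m−243 = (3m^2−27m+153)(m^3+5m^2+7m+12) + (−693m^2−693m−2079)
  m^3+5m^2+7m+12 = (−(1/693)m−4/693)(−693m^2−693m−2079) + (0)
Last nonzero remainder: −693m^2−693m−2079. Dividing through by −693 gives the monic gcd m^2+m+3.

3+m+m^2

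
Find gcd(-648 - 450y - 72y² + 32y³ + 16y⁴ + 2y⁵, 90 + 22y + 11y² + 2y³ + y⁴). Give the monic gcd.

9 + 4y + y²

By polynomial division,
  2y⁵ + 16y⁴ + 32y³ - 72y² - 450y - 648 = (2y + 12)(y⁴ + 2y³ + 11y² + 22y + 90) + (-14y³ - 248y² - 894y - 1728)
  y⁴ + 2y³ + 11y² + 22y + 90 = (-(1/14)y + 55/49)(-14y³ - 248y² - 894y - 1728) + ((11050/49)y² + (44200/49)y + 99450/49)
  -14y³ - 248y² - 894y - 1728 = (-(343/5525)y - 4704/5525)((11050/49)y² + (44200/49)y + 99450/49) + (0)
Last nonzero remainder: (11050/49)y² + (44200/49)y + 99450/49. Dividing through by 11050/49 gives the monic gcd y² + 4y + 9.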